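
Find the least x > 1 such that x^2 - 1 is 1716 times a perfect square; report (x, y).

(x, y) = (1524095, 36792)

First expand sqrt(1716) as a continued fraction. With x_i = (sqrt(1716) + m_i)/d_i and (m_0, d_0) = (0, 1): a_0 = floor(sqrt(1716)) = 41, since 41^2 = 1681 <= 1716 < 1764 = 42^2.
Iterate m_{i+1} = d_i*a_i - m_i, d_{i+1} = (1716 - m_{i+1}^2)/d_i, a_{i+1} = floor((a_0 + m_{i+1})/d_{i+1}):
  m_1 = 1*41 - 0 = 41, d_1 = (1716 - 41^2)/1 = 35/1 = 35, a_1 = floor((41 + 41)/35) = 2.
  m_2 = 35*2 - 41 = 29, d_2 = (1716 - 29^2)/35 = 875/35 = 25, a_2 = floor((41 + 29)/25) = 2.
  m_3 = 25*2 - 29 = 21, d_3 = (1716 - 21^2)/25 = 1275/25 = 51, a_3 = floor((41 + 21)/51) = 1.
  m_4 = 51*1 - 21 = 30, d_4 = (1716 - 30^2)/51 = 816/51 = 16, a_4 = floor((41 + 30)/16) = 4.
  m_5 = 16*4 - 30 = 34, d_5 = (1716 - 34^2)/16 = 560/16 = 35, a_5 = floor((41 + 34)/35) = 2.
  m_6 = 35*2 - 34 = 36, d_6 = (1716 - 36^2)/35 = 420/35 = 12, a_6 = floor((41 + 36)/12) = 6.
  m_7 = 12*6 - 36 = 36, d_7 = (1716 - 36^2)/12 = 420/12 = 35, a_7 = floor((41 + 36)/35) = 2.
  m_8 = 35*2 - 36 = 34, d_8 = (1716 - 34^2)/35 = 560/35 = 16, a_8 = floor((41 + 34)/16) = 4.
  m_9 = 16*4 - 34 = 30, d_9 = (1716 - 30^2)/16 = 816/16 = 51, a_9 = floor((41 + 30)/51) = 1.
  m_10 = 51*1 - 30 = 21, d_10 = (1716 - 21^2)/51 = 1275/51 = 25, a_10 = floor((41 + 21)/25) = 2.
  m_11 = 25*2 - 21 = 29, d_11 = (1716 - 29^2)/25 = 875/25 = 35, a_11 = floor((41 + 29)/35) = 2.
  m_12 = 35*2 - 29 = 41, d_12 = (1716 - 41^2)/35 = 35/35 = 1, a_12 = floor((41 + 41)/1) = 82.
  m_13 = 1*82 - 41 = 41, d_13 = (1716 - 41^2)/1 = 35/1 = 35: (m_13, d_13) = (m_1, d_1) = (41, 35), so from here the quotients repeat a_1, ..., a_12; the period length is 12.
So sqrt(1716) = [41; (2, 2, 1, 4, 2, 6, 2, 4, 1, 2, 2, 82)] with period length k = 12.
k is even, so the fundamental solution of x^2 - 1716y^2 = 1 is (p_{k-1}, q_{k-1}) = (p_11, q_11); compute convergents through index 11.
Convergents (p_i = a_i*p_{i-1} + p_{i-2}, q_i = a_i*q_{i-1} + q_{i-2} with p_{-2}=0, p_{-1}=1, q_{-2}=1, q_{-1}=0):
  i=0: a_0=41, p_0 = 41*1 + 0 = 41, q_0 = 41*0 + 1 = 1.
  i=1: a_1=2, p_1 = 2*41 + 1 = 83, q_1 = 2*1 + 0 = 2.
  i=2: a_2=2, p_2 = 2*83 + 41 = 207, q_2 = 2*2 + 1 = 5.
  i=3: a_3=1, p_3 = 1*207 + 83 = 290, q_3 = 1*5 + 2 = 7.
  i=4: a_4=4, p_4 = 4*290 + 207 = 1367, q_4 = 4*7 + 5 = 33.
  i=5: a_5=2, p_5 = 2*1367 + 290 = 3024, q_5 = 2*33 + 7 = 73.
  i=6: a_6=6, p_6 = 6*3024 + 1367 = 19511, q_6 = 6*73 + 33 = 471.
  i=7: a_7=2, p_7 = 2*19511 + 3024 = 42046, q_7 = 2*471 + 73 = 1015.
  i=8: a_8=4, p_8 = 4*42046 + 19511 = 187695, q_8 = 4*1015 + 471 = 4531.
  i=9: a_9=1, p_9 = 1*187695 + 42046 = 229741, q_9 = 1*4531 + 1015 = 5546.
  i=10: a_10=2, p_10 = 2*229741 + 187695 = 647177, q_10 = 2*5546 + 4531 = 15623.
  i=11: a_11=2, p_11 = 2*647177 + 229741 = 1524095, q_11 = 2*15623 + 5546 = 36792.
Check: 1524095^2 - 1716*36792^2 = 2322865569025 - 2322865569024 = 1, so (x, y) = (1524095, 36792) solves the equation, and by the theorem it is the least positive solution.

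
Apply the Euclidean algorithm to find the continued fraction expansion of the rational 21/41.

[0; 1, 1, 20]

Run the Euclidean algorithm on 21 and 41; the successive quotients are the partial quotients a_0, a_1, ... (each step inverts the fractional part left over by the previous one):
  21 = 0*41 + 21, so a_0 = 0.
  41 = 1*21 + 20, so a_1 = 1.
  21 = 1*20 + 1, so a_2 = 1.
  20 = 20*1 + 0, so a_3 = 20.
The remainder reaches 0 after 4 divisions, so the expansion has 4 partial quotients, read off in order.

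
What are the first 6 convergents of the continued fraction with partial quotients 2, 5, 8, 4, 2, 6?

Using the convergent recurrence p_i = a_i*p_{i-1} + p_{i-2}, q_i = a_i*q_{i-1} + q_{i-2} with p_{-2}=0, p_{-1}=1, q_{-2}=1, q_{-1}=0:
  i=0: a_0=2, p_0 = 2*1 + 0 = 2, q_0 = 2*0 + 1 = 1.
  i=1: a_1=5, p_1 = 5*2 + 1 = 11, q_1 = 5*1 + 0 = 5.
  i=2: a_2=8, p_2 = 8*11 + 2 = 90, q_2 = 8*5 + 1 = 41.
  i=3: a_3=4, p_3 = 4*90 + 11 = 371, q_3 = 4*41 + 5 = 169.
  i=4: a_4=2, p_4 = 2*371 + 90 = 832, q_4 = 2*169 + 41 = 379.
  i=5: a_5=6, p_5 = 6*832 + 371 = 5363, q_5 = 6*379 + 169 = 2443.

2/1, 11/5, 90/41, 371/169, 832/379, 5363/2443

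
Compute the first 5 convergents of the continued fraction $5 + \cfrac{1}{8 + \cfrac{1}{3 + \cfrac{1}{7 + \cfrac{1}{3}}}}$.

5/1, 41/8, 128/25, 937/183, 2939/574

Using the convergent recurrence p_i = a_i*p_{i-1} + p_{i-2}, q_i = a_i*q_{i-1} + q_{i-2} with p_{-2}=0, p_{-1}=1, q_{-2}=1, q_{-1}=0:
  i=0: a_0=5, p_0 = 5*1 + 0 = 5, q_0 = 5*0 + 1 = 1.
  i=1: a_1=8, p_1 = 8*5 + 1 = 41, q_1 = 8*1 + 0 = 8.
  i=2: a_2=3, p_2 = 3*41 + 5 = 128, q_2 = 3*8 + 1 = 25.
  i=3: a_3=7, p_3 = 7*128 + 41 = 937, q_3 = 7*25 + 8 = 183.
  i=4: a_4=3, p_4 = 3*937 + 128 = 2939, q_4 = 3*183 + 25 = 574.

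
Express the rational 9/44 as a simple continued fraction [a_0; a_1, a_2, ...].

[0; 4, 1, 8]

Run the Euclidean algorithm on 9 and 44; the successive quotients are the partial quotients a_0, a_1, ... (each step inverts the fractional part left over by the previous one):
  9 = 0*44 + 9, so a_0 = 0.
  44 = 4*9 + 8, so a_1 = 4.
  9 = 1*8 + 1, so a_2 = 1.
  8 = 8*1 + 0, so a_3 = 8.
The remainder reaches 0 after 4 divisions, so the expansion has 4 partial quotients, read off in order.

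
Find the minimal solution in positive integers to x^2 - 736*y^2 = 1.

First expand sqrt(736) as a continued fraction. With x_i = (sqrt(736) + m_i)/d_i and (m_0, d_0) = (0, 1): a_0 = floor(sqrt(736)) = 27, since 27^2 = 729 <= 736 < 784 = 28^2.
Iterate m_{i+1} = d_i*a_i - m_i, d_{i+1} = (736 - m_{i+1}^2)/d_i, a_{i+1} = floor((a_0 + m_{i+1})/d_{i+1}):
  m_1 = 1*27 - 0 = 27, d_1 = (736 - 27^2)/1 = 7/1 = 7, a_1 = floor((27 + 27)/7) = 7.
  m_2 = 7*7 - 27 = 22, d_2 = (736 - 22^2)/7 = 252/7 = 36, a_2 = floor((27 + 22)/36) = 1.
  m_3 = 36*1 - 22 = 14, d_3 = (736 - 14^2)/36 = 540/36 = 15, a_3 = floor((27 + 14)/15) = 2.
  m_4 = 15*2 - 14 = 16, d_4 = (736 - 16^2)/15 = 480/15 = 32, a_4 = floor((27 + 16)/32) = 1.
  m_5 = 32*1 - 16 = 16, d_5 = (736 - 16^2)/32 = 480/32 = 15, a_5 = floor((27 + 16)/15) = 2.
  m_6 = 15*2 - 16 = 14, d_6 = (736 - 14^2)/15 = 540/15 = 36, a_6 = floor((27 + 14)/36) = 1.
  m_7 = 36*1 - 14 = 22, d_7 = (736 - 22^2)/36 = 252/36 = 7, a_7 = floor((27 + 22)/7) = 7.
  m_8 = 7*7 - 22 = 27, d_8 = (736 - 27^2)/7 = 7/7 = 1, a_8 = floor((27 + 27)/1) = 54.
  m_9 = 1*54 - 27 = 27, d_9 = (736 - 27^2)/1 = 7/1 = 7: (m_9, d_9) = (m_1, d_1) = (27, 7), so from here the quotients repeat a_1, ..., a_8; the period length is 8.
So sqrt(736) = [27; (7, 1, 2, 1, 2, 1, 7, 54)] with period length k = 8.
k is even, so the fundamental solution of x^2 - 736y^2 = 1 is (p_{k-1}, q_{k-1}) = (p_7, q_7); compute convergents through index 7.
Convergents (p_i = a_i*p_{i-1} + p_{i-2}, q_i = a_i*q_{i-1} + q_{i-2} with p_{-2}=0, p_{-1}=1, q_{-2}=1, q_{-1}=0):
  i=0: a_0=27, p_0 = 27*1 + 0 = 27, q_0 = 27*0 + 1 = 1.
  i=1: a_1=7, p_1 = 7*27 + 1 = 190, q_1 = 7*1 + 0 = 7.
  i=2: a_2=1, p_2 = 1*190 + 27 = 217, q_2 = 1*7 + 1 = 8.
  i=3: a_3=2, p_3 = 2*217 + 190 = 624, q_3 = 2*8 + 7 = 23.
  i=4: a_4=1, p_4 = 1*624 + 217 = 841, q_4 = 1*23 + 8 = 31.
  i=5: a_5=2, p_5 = 2*841 + 624 = 2306, q_5 = 2*31 + 23 = 85.
  i=6: a_6=1, p_6 = 1*2306 + 841 = 3147, q_6 = 1*85 + 31 = 116.
  i=7: a_7=7, p_7 = 7*3147 + 2306 = 24335, q_7 = 7*116 + 85 = 897.
Check: 24335^2 - 736*897^2 = 592192225 - 592192224 = 1, so (x, y) = (24335, 897) solves the equation, and by the theorem it is the least positive solution.

(x, y) = (24335, 897)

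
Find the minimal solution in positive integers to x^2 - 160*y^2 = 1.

(x, y) = (721, 57)

First expand sqrt(160) as a continued fraction. With x_i = (sqrt(160) + m_i)/d_i and (m_0, d_0) = (0, 1): a_0 = floor(sqrt(160)) = 12, since 12^2 = 144 <= 160 < 169 = 13^2.
Iterate m_{i+1} = d_i*a_i - m_i, d_{i+1} = (160 - m_{i+1}^2)/d_i, a_{i+1} = floor((a_0 + m_{i+1})/d_{i+1}):
  m_1 = 1*12 - 0 = 12, d_1 = (160 - 12^2)/1 = 16/1 = 16, a_1 = floor((12 + 12)/16) = 1.
  m_2 = 16*1 - 12 = 4, d_2 = (160 - 4^2)/16 = 144/16 = 9, a_2 = floor((12 + 4)/9) = 1.
  m_3 = 9*1 - 4 = 5, d_3 = (160 - 5^2)/9 = 135/9 = 15, a_3 = floor((12 + 5)/15) = 1.
  m_4 = 15*1 - 5 = 10, d_4 = (160 - 10^2)/15 = 60/15 = 4, a_4 = floor((12 + 10)/4) = 5.
  m_5 = 4*5 - 10 = 10, d_5 = (160 - 10^2)/4 = 60/4 = 15, a_5 = floor((12 + 10)/15) = 1.
  m_6 = 15*1 - 10 = 5, d_6 = (160 - 5^2)/15 = 135/15 = 9, a_6 = floor((12 + 5)/9) = 1.
  m_7 = 9*1 - 5 = 4, d_7 = (160 - 4^2)/9 = 144/9 = 16, a_7 = floor((12 + 4)/16) = 1.
  m_8 = 16*1 - 4 = 12, d_8 = (160 - 12^2)/16 = 16/16 = 1, a_8 = floor((12 + 12)/1) = 24.
  m_9 = 1*24 - 12 = 12, d_9 = (160 - 12^2)/1 = 16/1 = 16: (m_9, d_9) = (m_1, d_1) = (12, 16), so from here the quotients repeat a_1, ..., a_8; the period length is 8.
So sqrt(160) = [12; (1, 1, 1, 5, 1, 1, 1, 24)] with period length k = 8.
k is even, so the fundamental solution of x^2 - 160y^2 = 1 is (p_{k-1}, q_{k-1}) = (p_7, q_7); compute convergents through index 7.
Convergents (p_i = a_i*p_{i-1} + p_{i-2}, q_i = a_i*q_{i-1} + q_{i-2} with p_{-2}=0, p_{-1}=1, q_{-2}=1, q_{-1}=0):
  i=0: a_0=12, p_0 = 12*1 + 0 = 12, q_0 = 12*0 + 1 = 1.
  i=1: a_1=1, p_1 = 1*12 + 1 = 13, q_1 = 1*1 + 0 = 1.
  i=2: a_2=1, p_2 = 1*13 + 12 = 25, q_2 = 1*1 + 1 = 2.
  i=3: a_3=1, p_3 = 1*25 + 13 = 38, q_3 = 1*2 + 1 = 3.
  i=4: a_4=5, p_4 = 5*38 + 25 = 215, q_4 = 5*3 + 2 = 17.
  i=5: a_5=1, p_5 = 1*215 + 38 = 253, q_5 = 1*17 + 3 = 20.
  i=6: a_6=1, p_6 = 1*253 + 215 = 468, q_6 = 1*20 + 17 = 37.
  i=7: a_7=1, p_7 = 1*468 + 253 = 721, q_7 = 1*37 + 20 = 57.
Check: 721^2 - 160*57^2 = 519841 - 519840 = 1, so (x, y) = (721, 57) solves the equation, and by the theorem it is the least positive solution.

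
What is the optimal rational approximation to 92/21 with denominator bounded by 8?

Expand x = 92/21 as a continued fraction with the Euclidean algorithm:
  92 = 4*21 + 8, so a_0 = 4.
  21 = 2*8 + 5, so a_1 = 2.
  8 = 1*5 + 3, so a_2 = 1.
  5 = 1*3 + 2, so a_3 = 1.
  3 = 1*2 + 1, so a_4 = 1.
  2 = 2*1 + 0, so a_5 = 2.
so x = [4; 2, 1, 1, 1, 2].
Convergents (p_i = a_i*p_{i-1} + p_{i-2}, q_i = a_i*q_{i-1} + q_{i-2} with p_{-2}=0, p_{-1}=1, q_{-2}=1, q_{-1}=0), until the denominator exceeds 8:
  i=0: a_0=4, p_0 = 4*1 + 0 = 4, q_0 = 4*0 + 1 = 1.
  i=1: a_1=2, p_1 = 2*4 + 1 = 9, q_1 = 2*1 + 0 = 2.
  i=2: a_2=1, p_2 = 1*9 + 4 = 13, q_2 = 1*2 + 1 = 3.
  i=3: a_3=1, p_3 = 1*13 + 9 = 22, q_3 = 1*3 + 2 = 5.
  i=4: a_4=1, p_4 = 1*22 + 13 = 35, q_4 = 1*5 + 3 = 8.
  i=5: a_5=2, p_5 = 2*35 + 22 = 92, q_5 = 2*8 + 5 = 21.
q_5 = 21 > 8, so the last convergent with denominator <= 8 is p_4/q_4 = 35/8.
The closest fraction with denominator <= 8 is either p_4/q_4 or the intermediate fraction (k*p_4 + p_3)/(k*q_4 + q_3) with the largest k >= 1 whose denominator stays <= 8; these approach x as k grows, and every other convergent or intermediate fraction in range is farther away.
Largest k: floor((8 - q_3)/q_4) = floor((8 - 5)/8) = 0.
Since k = 0, no intermediate fraction beyond p_4/q_4 has denominator <= 8, so the convergent 35/8 is the closest (its error is |92*8 - 35*21|/(21*8) = 1/168).

35/8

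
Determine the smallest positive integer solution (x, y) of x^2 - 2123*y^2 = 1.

First expand sqrt(2123) as a continued fraction. With x_i = (sqrt(2123) + m_i)/d_i and (m_0, d_0) = (0, 1): a_0 = floor(sqrt(2123)) = 46, since 46^2 = 2116 <= 2123 < 2209 = 47^2.
Iterate m_{i+1} = d_i*a_i - m_i, d_{i+1} = (2123 - m_{i+1}^2)/d_i, a_{i+1} = floor((a_0 + m_{i+1})/d_{i+1}):
  m_1 = 1*46 - 0 = 46, d_1 = (2123 - 46^2)/1 = 7/1 = 7, a_1 = floor((46 + 46)/7) = 13.
  m_2 = 7*13 - 46 = 45, d_2 = (2123 - 45^2)/7 = 98/7 = 14, a_2 = floor((46 + 45)/14) = 6.
  m_3 = 14*6 - 45 = 39, d_3 = (2123 - 39^2)/14 = 602/14 = 43, a_3 = floor((46 + 39)/43) = 1.
  m_4 = 43*1 - 39 = 4, d_4 = (2123 - 4^2)/43 = 2107/43 = 49, a_4 = floor((46 + 4)/49) = 1.
  m_5 = 49*1 - 4 = 45, d_5 = (2123 - 45^2)/49 = 98/49 = 2, a_5 = floor((46 + 45)/2) = 45.
  m_6 = 2*45 - 45 = 45, d_6 = (2123 - 45^2)/2 = 98/2 = 49, a_6 = floor((46 + 45)/49) = 1.
  m_7 = 49*1 - 45 = 4, d_7 = (2123 - 4^2)/49 = 2107/49 = 43, a_7 = floor((46 + 4)/43) = 1.
  m_8 = 43*1 - 4 = 39, d_8 = (2123 - 39^2)/43 = 602/43 = 14, a_8 = floor((46 + 39)/14) = 6.
  m_9 = 14*6 - 39 = 45, d_9 = (2123 - 45^2)/14 = 98/14 = 7, a_9 = floor((46 + 45)/7) = 13.
  m_10 = 7*13 - 45 = 46, d_10 = (2123 - 46^2)/7 = 7/7 = 1, a_10 = floor((46 + 46)/1) = 92.
  m_11 = 1*92 - 46 = 46, d_11 = (2123 - 46^2)/1 = 7/1 = 7: (m_11, d_11) = (m_1, d_1) = (46, 7), so from here the quotients repeat a_1, ..., a_10; the period length is 10.
So sqrt(2123) = [46; (13, 6, 1, 1, 45, 1, 1, 6, 13, 92)] with period length k = 10.
k is even, so the fundamental solution of x^2 - 2123y^2 = 1 is (p_{k-1}, q_{k-1}) = (p_9, q_9); compute convergents through index 9.
Convergents (p_i = a_i*p_{i-1} + p_{i-2}, q_i = a_i*q_{i-1} + q_{i-2} with p_{-2}=0, p_{-1}=1, q_{-2}=1, q_{-1}=0):
  i=0: a_0=46, p_0 = 46*1 + 0 = 46, q_0 = 46*0 + 1 = 1.
  i=1: a_1=13, p_1 = 13*46 + 1 = 599, q_1 = 13*1 + 0 = 13.
  i=2: a_2=6, p_2 = 6*599 + 46 = 3640, q_2 = 6*13 + 1 = 79.
  i=3: a_3=1, p_3 = 1*3640 + 599 = 4239, q_3 = 1*79 + 13 = 92.
  i=4: a_4=1, p_4 = 1*4239 + 3640 = 7879, q_4 = 1*92 + 79 = 171.
  i=5: a_5=45, p_5 = 45*7879 + 4239 = 358794, q_5 = 45*171 + 92 = 7787.
  i=6: a_6=1, p_6 = 1*358794 + 7879 = 366673, q_6 = 1*7787 + 171 = 7958.
  i=7: a_7=1, p_7 = 1*366673 + 358794 = 725467, q_7 = 1*7958 + 7787 = 15745.
  i=8: a_8=6, p_8 = 6*725467 + 366673 = 4719475, q_8 = 6*15745 + 7958 = 102428.
  i=9: a_9=13, p_9 = 13*4719475 + 725467 = 62078642, q_9 = 13*102428 + 15745 = 1347309.
Check: 62078642^2 - 2123*1347309^2 = 3853757792564164 - 3853757792564163 = 1, so (x, y) = (62078642, 1347309) solves the equation, and by the theorem it is the least positive solution.

(x, y) = (62078642, 1347309)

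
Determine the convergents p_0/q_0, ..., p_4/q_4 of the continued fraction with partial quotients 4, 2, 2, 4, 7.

Using the convergent recurrence p_i = a_i*p_{i-1} + p_{i-2}, q_i = a_i*q_{i-1} + q_{i-2} with p_{-2}=0, p_{-1}=1, q_{-2}=1, q_{-1}=0:
  i=0: a_0=4, p_0 = 4*1 + 0 = 4, q_0 = 4*0 + 1 = 1.
  i=1: a_1=2, p_1 = 2*4 + 1 = 9, q_1 = 2*1 + 0 = 2.
  i=2: a_2=2, p_2 = 2*9 + 4 = 22, q_2 = 2*2 + 1 = 5.
  i=3: a_3=4, p_3 = 4*22 + 9 = 97, q_3 = 4*5 + 2 = 22.
  i=4: a_4=7, p_4 = 7*97 + 22 = 701, q_4 = 7*22 + 5 = 159.

4/1, 9/2, 22/5, 97/22, 701/159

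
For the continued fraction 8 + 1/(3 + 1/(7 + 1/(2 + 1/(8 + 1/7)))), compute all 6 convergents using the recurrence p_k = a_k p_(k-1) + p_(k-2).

Using the convergent recurrence p_i = a_i*p_{i-1} + p_{i-2}, q_i = a_i*q_{i-1} + q_{i-2} with p_{-2}=0, p_{-1}=1, q_{-2}=1, q_{-1}=0:
  i=0: a_0=8, p_0 = 8*1 + 0 = 8, q_0 = 8*0 + 1 = 1.
  i=1: a_1=3, p_1 = 3*8 + 1 = 25, q_1 = 3*1 + 0 = 3.
  i=2: a_2=7, p_2 = 7*25 + 8 = 183, q_2 = 7*3 + 1 = 22.
  i=3: a_3=2, p_3 = 2*183 + 25 = 391, q_3 = 2*22 + 3 = 47.
  i=4: a_4=8, p_4 = 8*391 + 183 = 3311, q_4 = 8*47 + 22 = 398.
  i=5: a_5=7, p_5 = 7*3311 + 391 = 23568, q_5 = 7*398 + 47 = 2833.

8/1, 25/3, 183/22, 391/47, 3311/398, 23568/2833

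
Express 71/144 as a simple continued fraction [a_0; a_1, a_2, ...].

[0; 2, 35, 2]

Run the Euclidean algorithm on 71 and 144; the successive quotients are the partial quotients a_0, a_1, ... (each step inverts the fractional part left over by the previous one):
  71 = 0*144 + 71, so a_0 = 0.
  144 = 2*71 + 2, so a_1 = 2.
  71 = 35*2 + 1, so a_2 = 35.
  2 = 2*1 + 0, so a_3 = 2.
The remainder reaches 0 after 4 divisions, so the expansion has 4 partial quotients, read off in order.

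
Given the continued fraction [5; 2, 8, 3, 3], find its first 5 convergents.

Using the convergent recurrence p_i = a_i*p_{i-1} + p_{i-2}, q_i = a_i*q_{i-1} + q_{i-2} with p_{-2}=0, p_{-1}=1, q_{-2}=1, q_{-1}=0:
  i=0: a_0=5, p_0 = 5*1 + 0 = 5, q_0 = 5*0 + 1 = 1.
  i=1: a_1=2, p_1 = 2*5 + 1 = 11, q_1 = 2*1 + 0 = 2.
  i=2: a_2=8, p_2 = 8*11 + 5 = 93, q_2 = 8*2 + 1 = 17.
  i=3: a_3=3, p_3 = 3*93 + 11 = 290, q_3 = 3*17 + 2 = 53.
  i=4: a_4=3, p_4 = 3*290 + 93 = 963, q_4 = 3*53 + 17 = 176.

5/1, 11/2, 93/17, 290/53, 963/176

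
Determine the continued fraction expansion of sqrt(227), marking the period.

[15; (15, 30)]

Write x_i = (sqrt(227) + m_i)/d_i with (m_0, d_0) = (0, 1). a_0 = floor(sqrt(227)) = 15, since 15^2 = 225 <= 227 < 256 = 16^2.
Iterate m_{i+1} = d_i*a_i - m_i, d_{i+1} = (227 - m_{i+1}^2)/d_i, a_{i+1} = floor((a_0 + m_{i+1})/d_{i+1}):
  m_1 = 1*15 - 0 = 15, d_1 = (227 - 15^2)/1 = 2/1 = 2, a_1 = floor((15 + 15)/2) = 15.
  m_2 = 2*15 - 15 = 15, d_2 = (227 - 15^2)/2 = 2/2 = 1, a_2 = floor((15 + 15)/1) = 30.
  m_3 = 1*30 - 15 = 15, d_3 = (227 - 15^2)/1 = 2/1 = 2: (m_3, d_3) = (m_1, d_1) = (15, 2), so from here the quotients repeat a_1, a_2; the period length is 2.
Hence the expansion of sqrt(227) is a_0 = 15 followed by the repeating block 15, 30 (period 2).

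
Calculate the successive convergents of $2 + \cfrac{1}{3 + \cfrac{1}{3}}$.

Using the convergent recurrence p_i = a_i*p_{i-1} + p_{i-2}, q_i = a_i*q_{i-1} + q_{i-2} with p_{-2}=0, p_{-1}=1, q_{-2}=1, q_{-1}=0:
  i=0: a_0=2, p_0 = 2*1 + 0 = 2, q_0 = 2*0 + 1 = 1.
  i=1: a_1=3, p_1 = 3*2 + 1 = 7, q_1 = 3*1 + 0 = 3.
  i=2: a_2=3, p_2 = 3*7 + 2 = 23, q_2 = 3*3 + 1 = 10.

2/1, 7/3, 23/10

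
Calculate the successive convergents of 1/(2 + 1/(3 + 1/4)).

0/1, 1/2, 3/7, 13/30

Using the convergent recurrence p_i = a_i*p_{i-1} + p_{i-2}, q_i = a_i*q_{i-1} + q_{i-2} with p_{-2}=0, p_{-1}=1, q_{-2}=1, q_{-1}=0:
  i=0: a_0=0, p_0 = 0*1 + 0 = 0, q_0 = 0*0 + 1 = 1.
  i=1: a_1=2, p_1 = 2*0 + 1 = 1, q_1 = 2*1 + 0 = 2.
  i=2: a_2=3, p_2 = 3*1 + 0 = 3, q_2 = 3*2 + 1 = 7.
  i=3: a_3=4, p_3 = 4*3 + 1 = 13, q_3 = 4*7 + 2 = 30.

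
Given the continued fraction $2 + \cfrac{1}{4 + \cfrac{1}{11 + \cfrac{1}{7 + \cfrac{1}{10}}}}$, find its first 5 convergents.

Using the convergent recurrence p_i = a_i*p_{i-1} + p_{i-2}, q_i = a_i*q_{i-1} + q_{i-2} with p_{-2}=0, p_{-1}=1, q_{-2}=1, q_{-1}=0:
  i=0: a_0=2, p_0 = 2*1 + 0 = 2, q_0 = 2*0 + 1 = 1.
  i=1: a_1=4, p_1 = 4*2 + 1 = 9, q_1 = 4*1 + 0 = 4.
  i=2: a_2=11, p_2 = 11*9 + 2 = 101, q_2 = 11*4 + 1 = 45.
  i=3: a_3=7, p_3 = 7*101 + 9 = 716, q_3 = 7*45 + 4 = 319.
  i=4: a_4=10, p_4 = 10*716 + 101 = 7261, q_4 = 10*319 + 45 = 3235.

2/1, 9/4, 101/45, 716/319, 7261/3235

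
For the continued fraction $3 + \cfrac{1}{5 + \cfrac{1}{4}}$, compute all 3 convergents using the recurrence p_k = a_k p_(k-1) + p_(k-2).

Using the convergent recurrence p_i = a_i*p_{i-1} + p_{i-2}, q_i = a_i*q_{i-1} + q_{i-2} with p_{-2}=0, p_{-1}=1, q_{-2}=1, q_{-1}=0:
  i=0: a_0=3, p_0 = 3*1 + 0 = 3, q_0 = 3*0 + 1 = 1.
  i=1: a_1=5, p_1 = 5*3 + 1 = 16, q_1 = 5*1 + 0 = 5.
  i=2: a_2=4, p_2 = 4*16 + 3 = 67, q_2 = 4*5 + 1 = 21.

3/1, 16/5, 67/21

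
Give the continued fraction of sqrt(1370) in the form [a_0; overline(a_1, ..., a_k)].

[37; overline(74)]

Write x_i = (sqrt(1370) + m_i)/d_i with (m_0, d_0) = (0, 1). a_0 = floor(sqrt(1370)) = 37, since 37^2 = 1369 <= 1370 < 1444 = 38^2.
Iterate m_{i+1} = d_i*a_i - m_i, d_{i+1} = (1370 - m_{i+1}^2)/d_i, a_{i+1} = floor((a_0 + m_{i+1})/d_{i+1}):
  m_1 = 1*37 - 0 = 37, d_1 = (1370 - 37^2)/1 = 1/1 = 1, a_1 = floor((37 + 37)/1) = 74.
  m_2 = 1*74 - 37 = 37, d_2 = (1370 - 37^2)/1 = 1/1 = 1: (m_2, d_2) = (m_1, d_1) = (37, 1), so from here the quotient a_1 repeats; the period length is 1.
Hence the expansion of sqrt(1370) is a_0 = 37 followed by the repeating block 74 (period 1).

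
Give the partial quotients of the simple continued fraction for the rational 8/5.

[1; 1, 1, 2]

Run the Euclidean algorithm on 8 and 5; the successive quotients are the partial quotients a_0, a_1, ... (each step inverts the fractional part left over by the previous one):
  8 = 1*5 + 3, so a_0 = 1.
  5 = 1*3 + 2, so a_1 = 1.
  3 = 1*2 + 1, so a_2 = 1.
  2 = 2*1 + 0, so a_3 = 2.
The remainder reaches 0 after 4 divisions, so the expansion has 4 partial quotients, read off in order.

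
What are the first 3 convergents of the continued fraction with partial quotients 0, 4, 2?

Using the convergent recurrence p_i = a_i*p_{i-1} + p_{i-2}, q_i = a_i*q_{i-1} + q_{i-2} with p_{-2}=0, p_{-1}=1, q_{-2}=1, q_{-1}=0:
  i=0: a_0=0, p_0 = 0*1 + 0 = 0, q_0 = 0*0 + 1 = 1.
  i=1: a_1=4, p_1 = 4*0 + 1 = 1, q_1 = 4*1 + 0 = 4.
  i=2: a_2=2, p_2 = 2*1 + 0 = 2, q_2 = 2*4 + 1 = 9.

0/1, 1/4, 2/9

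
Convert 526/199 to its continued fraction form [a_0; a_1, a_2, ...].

Run the Euclidean algorithm on 526 and 199; the successive quotients are the partial quotients a_0, a_1, ... (each step inverts the fractional part left over by the previous one):
  526 = 2*199 + 128, so a_0 = 2.
  199 = 1*128 + 71, so a_1 = 1.
  128 = 1*71 + 57, so a_2 = 1.
  71 = 1*57 + 14, so a_3 = 1.
  57 = 4*14 + 1, so a_4 = 4.
  14 = 14*1 + 0, so a_5 = 14.
The remainder reaches 0 after 6 divisions, so the expansion has 6 partial quotients, read off in order.

[2; 1, 1, 1, 4, 14]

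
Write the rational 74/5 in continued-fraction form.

Run the Euclidean algorithm on 74 and 5; the successive quotients are the partial quotients a_0, a_1, ... (each step inverts the fractional part left over by the previous one):
  74 = 14*5 + 4, so a_0 = 14.
  5 = 1*4 + 1, so a_1 = 1.
  4 = 4*1 + 0, so a_2 = 4.
The remainder reaches 0 after 3 divisions, so the expansion has 3 partial quotients, read off in order.

[14; 1, 4]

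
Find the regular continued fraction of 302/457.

Run the Euclidean algorithm on 302 and 457; the successive quotients are the partial quotients a_0, a_1, ... (each step inverts the fractional part left over by the previous one):
  302 = 0*457 + 302, so a_0 = 0.
  457 = 1*302 + 155, so a_1 = 1.
  302 = 1*155 + 147, so a_2 = 1.
  155 = 1*147 + 8, so a_3 = 1.
  147 = 18*8 + 3, so a_4 = 18.
  8 = 2*3 + 2, so a_5 = 2.
  3 = 1*2 + 1, so a_6 = 1.
  2 = 2*1 + 0, so a_7 = 2.
The remainder reaches 0 after 8 divisions, so the expansion has 8 partial quotients, read off in order.

[0; 1, 1, 1, 18, 2, 1, 2]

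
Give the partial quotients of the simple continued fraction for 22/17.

Run the Euclidean algorithm on 22 and 17; the successive quotients are the partial quotients a_0, a_1, ... (each step inverts the fractional part left over by the previous one):
  22 = 1*17 + 5, so a_0 = 1.
  17 = 3*5 + 2, so a_1 = 3.
  5 = 2*2 + 1, so a_2 = 2.
  2 = 2*1 + 0, so a_3 = 2.
The remainder reaches 0 after 4 divisions, so the expansion has 4 partial quotients, read off in order.

[1; 3, 2, 2]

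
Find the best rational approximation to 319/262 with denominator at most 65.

28/23

Expand x = 319/262 as a continued fraction with the Euclidean algorithm:
  319 = 1*262 + 57, so a_0 = 1.
  262 = 4*57 + 34, so a_1 = 4.
  57 = 1*34 + 23, so a_2 = 1.
  34 = 1*23 + 11, so a_3 = 1.
  23 = 2*11 + 1, so a_4 = 2.
  11 = 11*1 + 0, so a_5 = 11.
so x = [1; 4, 1, 1, 2, 11].
Convergents (p_i = a_i*p_{i-1} + p_{i-2}, q_i = a_i*q_{i-1} + q_{i-2} with p_{-2}=0, p_{-1}=1, q_{-2}=1, q_{-1}=0), until the denominator exceeds 65:
  i=0: a_0=1, p_0 = 1*1 + 0 = 1, q_0 = 1*0 + 1 = 1.
  i=1: a_1=4, p_1 = 4*1 + 1 = 5, q_1 = 4*1 + 0 = 4.
  i=2: a_2=1, p_2 = 1*5 + 1 = 6, q_2 = 1*4 + 1 = 5.
  i=3: a_3=1, p_3 = 1*6 + 5 = 11, q_3 = 1*5 + 4 = 9.
  i=4: a_4=2, p_4 = 2*11 + 6 = 28, q_4 = 2*9 + 5 = 23.
  i=5: a_5=11, p_5 = 11*28 + 11 = 319, q_5 = 11*23 + 9 = 262.
q_5 = 262 > 65, so the last convergent with denominator <= 65 is p_4/q_4 = 28/23.
The closest fraction with denominator <= 65 is either p_4/q_4 or the intermediate fraction (k*p_4 + p_3)/(k*q_4 + q_3) with the largest k >= 1 whose denominator stays <= 65; these approach x as k grows, and every other convergent or intermediate fraction in range is farther away.
Largest k: floor((65 - q_3)/q_4) = floor((65 - 9)/23) = 2.
That gives (2*28 + 11)/(2*23 + 9) = 67/55.
Compare the errors: |x - 28/23| = |319*23 - 28*262|/(262*23) = 1/6026, and |x - 67/55| = |319*55 - 67*262|/(262*55) = 9/14410.
Cross-multiplying, 1*14410 = 14410 < 54234 = 9*6026, so 1/6026 is smaller: the convergent 28/23 is closer to x than 67/55.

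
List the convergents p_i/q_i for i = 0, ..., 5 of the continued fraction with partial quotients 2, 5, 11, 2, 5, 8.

2/1, 11/5, 123/56, 257/117, 1408/641, 11521/5245

Using the convergent recurrence p_i = a_i*p_{i-1} + p_{i-2}, q_i = a_i*q_{i-1} + q_{i-2} with p_{-2}=0, p_{-1}=1, q_{-2}=1, q_{-1}=0:
  i=0: a_0=2, p_0 = 2*1 + 0 = 2, q_0 = 2*0 + 1 = 1.
  i=1: a_1=5, p_1 = 5*2 + 1 = 11, q_1 = 5*1 + 0 = 5.
  i=2: a_2=11, p_2 = 11*11 + 2 = 123, q_2 = 11*5 + 1 = 56.
  i=3: a_3=2, p_3 = 2*123 + 11 = 257, q_3 = 2*56 + 5 = 117.
  i=4: a_4=5, p_4 = 5*257 + 123 = 1408, q_4 = 5*117 + 56 = 641.
  i=5: a_5=8, p_5 = 8*1408 + 257 = 11521, q_5 = 8*641 + 117 = 5245.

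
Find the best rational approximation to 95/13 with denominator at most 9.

Expand x = 95/13 as a continued fraction with the Euclidean algorithm:
  95 = 7*13 + 4, so a_0 = 7.
  13 = 3*4 + 1, so a_1 = 3.
  4 = 4*1 + 0, so a_2 = 4.
so x = [7; 3, 4].
Convergents (p_i = a_i*p_{i-1} + p_{i-2}, q_i = a_i*q_{i-1} + q_{i-2} with p_{-2}=0, p_{-1}=1, q_{-2}=1, q_{-1}=0), until the denominator exceeds 9:
  i=0: a_0=7, p_0 = 7*1 + 0 = 7, q_0 = 7*0 + 1 = 1.
  i=1: a_1=3, p_1 = 3*7 + 1 = 22, q_1 = 3*1 + 0 = 3.
  i=2: a_2=4, p_2 = 4*22 + 7 = 95, q_2 = 4*3 + 1 = 13.
q_2 = 13 > 9, so the last convergent with denominator <= 9 is p_1/q_1 = 22/3.
The closest fraction with denominator <= 9 is either p_1/q_1 or the intermediate fraction (k*p_1 + p_0)/(k*q_1 + q_0) with the largest k >= 1 whose denominator stays <= 9; these approach x as k grows, and every other convergent or intermediate fraction in range is farther away.
Largest k: floor((9 - q_0)/q_1) = floor((9 - 1)/3) = 2.
That gives (2*22 + 7)/(2*3 + 1) = 51/7.
Compare the errors: |x - 22/3| = |95*3 - 22*13|/(13*3) = 1/39, and |x - 51/7| = |95*7 - 51*13|/(13*7) = 2/91.
Cross-multiplying, 2*39 = 78 < 91 = 1*91, so 2/91 is smaller: the intermediate fraction 51/7 is closer to x than 22/3.

51/7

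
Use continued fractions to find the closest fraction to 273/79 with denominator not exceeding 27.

Expand x = 273/79 as a continued fraction with the Euclidean algorithm:
  273 = 3*79 + 36, so a_0 = 3.
  79 = 2*36 + 7, so a_1 = 2.
  36 = 5*7 + 1, so a_2 = 5.
  7 = 7*1 + 0, so a_3 = 7.
so x = [3; 2, 5, 7].
Convergents (p_i = a_i*p_{i-1} + p_{i-2}, q_i = a_i*q_{i-1} + q_{i-2} with p_{-2}=0, p_{-1}=1, q_{-2}=1, q_{-1}=0), until the denominator exceeds 27:
  i=0: a_0=3, p_0 = 3*1 + 0 = 3, q_0 = 3*0 + 1 = 1.
  i=1: a_1=2, p_1 = 2*3 + 1 = 7, q_1 = 2*1 + 0 = 2.
  i=2: a_2=5, p_2 = 5*7 + 3 = 38, q_2 = 5*2 + 1 = 11.
  i=3: a_3=7, p_3 = 7*38 + 7 = 273, q_3 = 7*11 + 2 = 79.
q_3 = 79 > 27, so the last convergent with denominator <= 27 is p_2/q_2 = 38/11.
The closest fraction with denominator <= 27 is either p_2/q_2 or the intermediate fraction (k*p_2 + p_1)/(k*q_2 + q_1) with the largest k >= 1 whose denominator stays <= 27; these approach x as k grows, and every other convergent or intermediate fraction in range is farther away.
Largest k: floor((27 - q_1)/q_2) = floor((27 - 2)/11) = 2.
That gives (2*38 + 7)/(2*11 + 2) = 83/24.
Compare the errors: |x - 38/11| = |273*11 - 38*79|/(79*11) = 1/869, and |x - 83/24| = |273*24 - 83*79|/(79*24) = 5/1896.
Cross-multiplying, 1*1896 = 1896 < 4345 = 5*869, so 1/869 is smaller: the convergent 38/11 is closer to x than 83/24.

38/11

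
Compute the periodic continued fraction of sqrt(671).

[25; (1, 9, 2, 1, 1, 1, 2, 9, 1, 50)]

Write x_i = (sqrt(671) + m_i)/d_i with (m_0, d_0) = (0, 1). a_0 = floor(sqrt(671)) = 25, since 25^2 = 625 <= 671 < 676 = 26^2.
Iterate m_{i+1} = d_i*a_i - m_i, d_{i+1} = (671 - m_{i+1}^2)/d_i, a_{i+1} = floor((a_0 + m_{i+1})/d_{i+1}):
  m_1 = 1*25 - 0 = 25, d_1 = (671 - 25^2)/1 = 46/1 = 46, a_1 = floor((25 + 25)/46) = 1.
  m_2 = 46*1 - 25 = 21, d_2 = (671 - 21^2)/46 = 230/46 = 5, a_2 = floor((25 + 21)/5) = 9.
  m_3 = 5*9 - 21 = 24, d_3 = (671 - 24^2)/5 = 95/5 = 19, a_3 = floor((25 + 24)/19) = 2.
  m_4 = 19*2 - 24 = 14, d_4 = (671 - 14^2)/19 = 475/19 = 25, a_4 = floor((25 + 14)/25) = 1.
  m_5 = 25*1 - 14 = 11, d_5 = (671 - 11^2)/25 = 550/25 = 22, a_5 = floor((25 + 11)/22) = 1.
  m_6 = 22*1 - 11 = 11, d_6 = (671 - 11^2)/22 = 550/22 = 25, a_6 = floor((25 + 11)/25) = 1.
  m_7 = 25*1 - 11 = 14, d_7 = (671 - 14^2)/25 = 475/25 = 19, a_7 = floor((25 + 14)/19) = 2.
  m_8 = 19*2 - 14 = 24, d_8 = (671 - 24^2)/19 = 95/19 = 5, a_8 = floor((25 + 24)/5) = 9.
  m_9 = 5*9 - 24 = 21, d_9 = (671 - 21^2)/5 = 230/5 = 46, a_9 = floor((25 + 21)/46) = 1.
  m_10 = 46*1 - 21 = 25, d_10 = (671 - 25^2)/46 = 46/46 = 1, a_10 = floor((25 + 25)/1) = 50.
  m_11 = 1*50 - 25 = 25, d_11 = (671 - 25^2)/1 = 46/1 = 46: (m_11, d_11) = (m_1, d_1) = (25, 46), so from here the quotients repeat a_1, ..., a_10; the period length is 10.
Hence the expansion of sqrt(671) is a_0 = 25 followed by the repeating block 1, 9, 2, 1, 1, 1, 2, 9, 1, 50 (period 10).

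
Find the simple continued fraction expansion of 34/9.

Run the Euclidean algorithm on 34 and 9; the successive quotients are the partial quotients a_0, a_1, ... (each step inverts the fractional part left over by the previous one):
  34 = 3*9 + 7, so a_0 = 3.
  9 = 1*7 + 2, so a_1 = 1.
  7 = 3*2 + 1, so a_2 = 3.
  2 = 2*1 + 0, so a_3 = 2.
The remainder reaches 0 after 4 divisions, so the expansion has 4 partial quotients, read off in order.

[3; 1, 3, 2]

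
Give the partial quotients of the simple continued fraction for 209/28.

[7; 2, 6, 2]

Run the Euclidean algorithm on 209 and 28; the successive quotients are the partial quotients a_0, a_1, ... (each step inverts the fractional part left over by the previous one):
  209 = 7*28 + 13, so a_0 = 7.
  28 = 2*13 + 2, so a_1 = 2.
  13 = 6*2 + 1, so a_2 = 6.
  2 = 2*1 + 0, so a_3 = 2.
The remainder reaches 0 after 4 divisions, so the expansion has 4 partial quotients, read off in order.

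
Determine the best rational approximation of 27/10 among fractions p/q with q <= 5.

Expand x = 27/10 as a continued fraction with the Euclidean algorithm:
  27 = 2*10 + 7, so a_0 = 2.
  10 = 1*7 + 3, so a_1 = 1.
  7 = 2*3 + 1, so a_2 = 2.
  3 = 3*1 + 0, so a_3 = 3.
so x = [2; 1, 2, 3].
Convergents (p_i = a_i*p_{i-1} + p_{i-2}, q_i = a_i*q_{i-1} + q_{i-2} with p_{-2}=0, p_{-1}=1, q_{-2}=1, q_{-1}=0), until the denominator exceeds 5:
  i=0: a_0=2, p_0 = 2*1 + 0 = 2, q_0 = 2*0 + 1 = 1.
  i=1: a_1=1, p_1 = 1*2 + 1 = 3, q_1 = 1*1 + 0 = 1.
  i=2: a_2=2, p_2 = 2*3 + 2 = 8, q_2 = 2*1 + 1 = 3.
  i=3: a_3=3, p_3 = 3*8 + 3 = 27, q_3 = 3*3 + 1 = 10.
q_3 = 10 > 5, so the last convergent with denominator <= 5 is p_2/q_2 = 8/3.
The closest fraction with denominator <= 5 is either p_2/q_2 or the intermediate fraction (k*p_2 + p_1)/(k*q_2 + q_1) with the largest k >= 1 whose denominator stays <= 5; these approach x as k grows, and every other convergent or intermediate fraction in range is farther away.
Largest k: floor((5 - q_1)/q_2) = floor((5 - 1)/3) = 1.
That gives (1*8 + 3)/(1*3 + 1) = 11/4.
Compare the errors: |x - 8/3| = |27*3 - 8*10|/(10*3) = 1/30, and |x - 11/4| = |27*4 - 11*10|/(10*4) = 2/40.
Cross-multiplying, 1*40 = 40 < 60 = 2*30, so 1/30 is smaller: the convergent 8/3 is closer to x than 11/4.

8/3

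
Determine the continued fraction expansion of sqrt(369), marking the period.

Write x_i = (sqrt(369) + m_i)/d_i with (m_0, d_0) = (0, 1). a_0 = floor(sqrt(369)) = 19, since 19^2 = 361 <= 369 < 400 = 20^2.
Iterate m_{i+1} = d_i*a_i - m_i, d_{i+1} = (369 - m_{i+1}^2)/d_i, a_{i+1} = floor((a_0 + m_{i+1})/d_{i+1}):
  m_1 = 1*19 - 0 = 19, d_1 = (369 - 19^2)/1 = 8/1 = 8, a_1 = floor((19 + 19)/8) = 4.
  m_2 = 8*4 - 19 = 13, d_2 = (369 - 13^2)/8 = 200/8 = 25, a_2 = floor((19 + 13)/25) = 1.
  m_3 = 25*1 - 13 = 12, d_3 = (369 - 12^2)/25 = 225/25 = 9, a_3 = floor((19 + 12)/9) = 3.
  m_4 = 9*3 - 12 = 15, d_4 = (369 - 15^2)/9 = 144/9 = 16, a_4 = floor((19 + 15)/16) = 2.
  m_5 = 16*2 - 15 = 17, d_5 = (369 - 17^2)/16 = 80/16 = 5, a_5 = floor((19 + 17)/5) = 7.
  m_6 = 5*7 - 17 = 18, d_6 = (369 - 18^2)/5 = 45/5 = 9, a_6 = floor((19 + 18)/9) = 4.
  m_7 = 9*4 - 18 = 18, d_7 = (369 - 18^2)/9 = 45/9 = 5, a_7 = floor((19 + 18)/5) = 7.
  m_8 = 5*7 - 18 = 17, d_8 = (369 - 17^2)/5 = 80/5 = 16, a_8 = floor((19 + 17)/16) = 2.
  m_9 = 16*2 - 17 = 15, d_9 = (369 - 15^2)/16 = 144/16 = 9, a_9 = floor((19 + 15)/9) = 3.
  m_10 = 9*3 - 15 = 12, d_10 = (369 - 12^2)/9 = 225/9 = 25, a_10 = floor((19 + 12)/25) = 1.
  m_11 = 25*1 - 12 = 13, d_11 = (369 - 13^2)/25 = 200/25 = 8, a_11 = floor((19 + 13)/8) = 4.
  m_12 = 8*4 - 13 = 19, d_12 = (369 - 19^2)/8 = 8/8 = 1, a_12 = floor((19 + 19)/1) = 38.
  m_13 = 1*38 - 19 = 19, d_13 = (369 - 19^2)/1 = 8/1 = 8: (m_13, d_13) = (m_1, d_1) = (19, 8), so from here the quotients repeat a_1, ..., a_12; the period length is 12.
Hence the expansion of sqrt(369) is a_0 = 19 followed by the repeating block 4, 1, 3, 2, 7, 4, 7, 2, 3, 1, 4, 38 (period 12).

[19; (4, 1, 3, 2, 7, 4, 7, 2, 3, 1, 4, 38)]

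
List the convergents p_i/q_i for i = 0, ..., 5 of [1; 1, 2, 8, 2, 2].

1/1, 2/1, 5/3, 42/25, 89/53, 220/131

Using the convergent recurrence p_i = a_i*p_{i-1} + p_{i-2}, q_i = a_i*q_{i-1} + q_{i-2} with p_{-2}=0, p_{-1}=1, q_{-2}=1, q_{-1}=0:
  i=0: a_0=1, p_0 = 1*1 + 0 = 1, q_0 = 1*0 + 1 = 1.
  i=1: a_1=1, p_1 = 1*1 + 1 = 2, q_1 = 1*1 + 0 = 1.
  i=2: a_2=2, p_2 = 2*2 + 1 = 5, q_2 = 2*1 + 1 = 3.
  i=3: a_3=8, p_3 = 8*5 + 2 = 42, q_3 = 8*3 + 1 = 25.
  i=4: a_4=2, p_4 = 2*42 + 5 = 89, q_4 = 2*25 + 3 = 53.
  i=5: a_5=2, p_5 = 2*89 + 42 = 220, q_5 = 2*53 + 25 = 131.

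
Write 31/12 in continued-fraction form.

[2; 1, 1, 2, 2]

Run the Euclidean algorithm on 31 and 12; the successive quotients are the partial quotients a_0, a_1, ... (each step inverts the fractional part left over by the previous one):
  31 = 2*12 + 7, so a_0 = 2.
  12 = 1*7 + 5, so a_1 = 1.
  7 = 1*5 + 2, so a_2 = 1.
  5 = 2*2 + 1, so a_3 = 2.
  2 = 2*1 + 0, so a_4 = 2.
The remainder reaches 0 after 5 divisions, so the expansion has 5 partial quotients, read off in order.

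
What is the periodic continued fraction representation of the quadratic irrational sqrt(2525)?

[50; (4, 100)]

Write x_i = (sqrt(2525) + m_i)/d_i with (m_0, d_0) = (0, 1). a_0 = floor(sqrt(2525)) = 50, since 50^2 = 2500 <= 2525 < 2601 = 51^2.
Iterate m_{i+1} = d_i*a_i - m_i, d_{i+1} = (2525 - m_{i+1}^2)/d_i, a_{i+1} = floor((a_0 + m_{i+1})/d_{i+1}):
  m_1 = 1*50 - 0 = 50, d_1 = (2525 - 50^2)/1 = 25/1 = 25, a_1 = floor((50 + 50)/25) = 4.
  m_2 = 25*4 - 50 = 50, d_2 = (2525 - 50^2)/25 = 25/25 = 1, a_2 = floor((50 + 50)/1) = 100.
  m_3 = 1*100 - 50 = 50, d_3 = (2525 - 50^2)/1 = 25/1 = 25: (m_3, d_3) = (m_1, d_1) = (50, 25), so from here the quotients repeat a_1, a_2; the period length is 2.
Hence the expansion of sqrt(2525) is a_0 = 50 followed by the repeating block 4, 100 (period 2).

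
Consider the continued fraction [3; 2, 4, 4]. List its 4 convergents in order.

Using the convergent recurrence p_i = a_i*p_{i-1} + p_{i-2}, q_i = a_i*q_{i-1} + q_{i-2} with p_{-2}=0, p_{-1}=1, q_{-2}=1, q_{-1}=0:
  i=0: a_0=3, p_0 = 3*1 + 0 = 3, q_0 = 3*0 + 1 = 1.
  i=1: a_1=2, p_1 = 2*3 + 1 = 7, q_1 = 2*1 + 0 = 2.
  i=2: a_2=4, p_2 = 4*7 + 3 = 31, q_2 = 4*2 + 1 = 9.
  i=3: a_3=4, p_3 = 4*31 + 7 = 131, q_3 = 4*9 + 2 = 38.

3/1, 7/2, 31/9, 131/38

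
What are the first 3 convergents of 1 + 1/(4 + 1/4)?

1/1, 5/4, 21/17

Using the convergent recurrence p_i = a_i*p_{i-1} + p_{i-2}, q_i = a_i*q_{i-1} + q_{i-2} with p_{-2}=0, p_{-1}=1, q_{-2}=1, q_{-1}=0:
  i=0: a_0=1, p_0 = 1*1 + 0 = 1, q_0 = 1*0 + 1 = 1.
  i=1: a_1=4, p_1 = 4*1 + 1 = 5, q_1 = 4*1 + 0 = 4.
  i=2: a_2=4, p_2 = 4*5 + 1 = 21, q_2 = 4*4 + 1 = 17.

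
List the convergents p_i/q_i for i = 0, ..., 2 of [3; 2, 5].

3/1, 7/2, 38/11

Using the convergent recurrence p_i = a_i*p_{i-1} + p_{i-2}, q_i = a_i*q_{i-1} + q_{i-2} with p_{-2}=0, p_{-1}=1, q_{-2}=1, q_{-1}=0:
  i=0: a_0=3, p_0 = 3*1 + 0 = 3, q_0 = 3*0 + 1 = 1.
  i=1: a_1=2, p_1 = 2*3 + 1 = 7, q_1 = 2*1 + 0 = 2.
  i=2: a_2=5, p_2 = 5*7 + 3 = 38, q_2 = 5*2 + 1 = 11.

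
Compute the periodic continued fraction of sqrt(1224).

[34; (1, 68)]

Write x_i = (sqrt(1224) + m_i)/d_i with (m_0, d_0) = (0, 1). a_0 = floor(sqrt(1224)) = 34, since 34^2 = 1156 <= 1224 < 1225 = 35^2.
Iterate m_{i+1} = d_i*a_i - m_i, d_{i+1} = (1224 - m_{i+1}^2)/d_i, a_{i+1} = floor((a_0 + m_{i+1})/d_{i+1}):
  m_1 = 1*34 - 0 = 34, d_1 = (1224 - 34^2)/1 = 68/1 = 68, a_1 = floor((34 + 34)/68) = 1.
  m_2 = 68*1 - 34 = 34, d_2 = (1224 - 34^2)/68 = 68/68 = 1, a_2 = floor((34 + 34)/1) = 68.
  m_3 = 1*68 - 34 = 34, d_3 = (1224 - 34^2)/1 = 68/1 = 68: (m_3, d_3) = (m_1, d_1) = (34, 68), so from here the quotients repeat a_1, a_2; the period length is 2.
Hence the expansion of sqrt(1224) is a_0 = 34 followed by the repeating block 1, 68 (period 2).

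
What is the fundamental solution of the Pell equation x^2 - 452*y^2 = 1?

First expand sqrt(452) as a continued fraction. With x_i = (sqrt(452) + m_i)/d_i and (m_0, d_0) = (0, 1): a_0 = floor(sqrt(452)) = 21, since 21^2 = 441 <= 452 < 484 = 22^2.
Iterate m_{i+1} = d_i*a_i - m_i, d_{i+1} = (452 - m_{i+1}^2)/d_i, a_{i+1} = floor((a_0 + m_{i+1})/d_{i+1}):
  m_1 = 1*21 - 0 = 21, d_1 = (452 - 21^2)/1 = 11/1 = 11, a_1 = floor((21 + 21)/11) = 3.
  m_2 = 11*3 - 21 = 12, d_2 = (452 - 12^2)/11 = 308/11 = 28, a_2 = floor((21 + 12)/28) = 1.
  m_3 = 28*1 - 12 = 16, d_3 = (452 - 16^2)/28 = 196/28 = 7, a_3 = floor((21 + 16)/7) = 5.
  m_4 = 7*5 - 16 = 19, d_4 = (452 - 19^2)/7 = 91/7 = 13, a_4 = floor((21 + 19)/13) = 3.
  m_5 = 13*3 - 19 = 20, d_5 = (452 - 20^2)/13 = 52/13 = 4, a_5 = floor((21 + 20)/4) = 10.
  m_6 = 4*10 - 20 = 20, d_6 = (452 - 20^2)/4 = 52/4 = 13, a_6 = floor((21 + 20)/13) = 3.
  m_7 = 13*3 - 20 = 19, d_7 = (452 - 19^2)/13 = 91/13 = 7, a_7 = floor((21 + 19)/7) = 5.
  m_8 = 7*5 - 19 = 16, d_8 = (452 - 16^2)/7 = 196/7 = 28, a_8 = floor((21 + 16)/28) = 1.
  m_9 = 28*1 - 16 = 12, d_9 = (452 - 12^2)/28 = 308/28 = 11, a_9 = floor((21 + 12)/11) = 3.
  m_10 = 11*3 - 12 = 21, d_10 = (452 - 21^2)/11 = 11/11 = 1, a_10 = floor((21 + 21)/1) = 42.
  m_11 = 1*42 - 21 = 21, d_11 = (452 - 21^2)/1 = 11/1 = 11: (m_11, d_11) = (m_1, d_1) = (21, 11), so from here the quotients repeat a_1, ..., a_10; the period length is 10.
So sqrt(452) = [21; (3, 1, 5, 3, 10, 3, 5, 1, 3, 42)] with period length k = 10.
k is even, so the fundamental solution of x^2 - 452y^2 = 1 is (p_{k-1}, q_{k-1}) = (p_9, q_9); compute convergents through index 9.
Convergents (p_i = a_i*p_{i-1} + p_{i-2}, q_i = a_i*q_{i-1} + q_{i-2} with p_{-2}=0, p_{-1}=1, q_{-2}=1, q_{-1}=0):
  i=0: a_0=21, p_0 = 21*1 + 0 = 21, q_0 = 21*0 + 1 = 1.
  i=1: a_1=3, p_1 = 3*21 + 1 = 64, q_1 = 3*1 + 0 = 3.
  i=2: a_2=1, p_2 = 1*64 + 21 = 85, q_2 = 1*3 + 1 = 4.
  i=3: a_3=5, p_3 = 5*85 + 64 = 489, q_3 = 5*4 + 3 = 23.
  i=4: a_4=3, p_4 = 3*489 + 85 = 1552, q_4 = 3*23 + 4 = 73.
  i=5: a_5=10, p_5 = 10*1552 + 489 = 16009, q_5 = 10*73 + 23 = 753.
  i=6: a_6=3, p_6 = 3*16009 + 1552 = 49579, q_6 = 3*753 + 73 = 2332.
  i=7: a_7=5, p_7 = 5*49579 + 16009 = 263904, q_7 = 5*2332 + 753 = 12413.
  i=8: a_8=1, p_8 = 1*263904 + 49579 = 313483, q_8 = 1*12413 + 2332 = 14745.
  i=9: a_9=3, p_9 = 3*313483 + 263904 = 1204353, q_9 = 3*14745 + 12413 = 56648.
Check: 1204353^2 - 452*56648^2 = 1450466148609 - 1450466148608 = 1, so (x, y) = (1204353, 56648) solves the equation, and by the theorem it is the least positive solution.

(x, y) = (1204353, 56648)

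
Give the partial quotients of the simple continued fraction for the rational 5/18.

[0; 3, 1, 1, 2]

Run the Euclidean algorithm on 5 and 18; the successive quotients are the partial quotients a_0, a_1, ... (each step inverts the fractional part left over by the previous one):
  5 = 0*18 + 5, so a_0 = 0.
  18 = 3*5 + 3, so a_1 = 3.
  5 = 1*3 + 2, so a_2 = 1.
  3 = 1*2 + 1, so a_3 = 1.
  2 = 2*1 + 0, so a_4 = 2.
The remainder reaches 0 after 5 divisions, so the expansion has 5 partial quotients, read off in order.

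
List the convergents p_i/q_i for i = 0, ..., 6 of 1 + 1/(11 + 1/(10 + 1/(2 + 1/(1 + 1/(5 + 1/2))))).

1/1, 12/11, 121/111, 254/233, 375/344, 2129/1953, 4633/4250

Using the convergent recurrence p_i = a_i*p_{i-1} + p_{i-2}, q_i = a_i*q_{i-1} + q_{i-2} with p_{-2}=0, p_{-1}=1, q_{-2}=1, q_{-1}=0:
  i=0: a_0=1, p_0 = 1*1 + 0 = 1, q_0 = 1*0 + 1 = 1.
  i=1: a_1=11, p_1 = 11*1 + 1 = 12, q_1 = 11*1 + 0 = 11.
  i=2: a_2=10, p_2 = 10*12 + 1 = 121, q_2 = 10*11 + 1 = 111.
  i=3: a_3=2, p_3 = 2*121 + 12 = 254, q_3 = 2*111 + 11 = 233.
  i=4: a_4=1, p_4 = 1*254 + 121 = 375, q_4 = 1*233 + 111 = 344.
  i=5: a_5=5, p_5 = 5*375 + 254 = 2129, q_5 = 5*344 + 233 = 1953.
  i=6: a_6=2, p_6 = 2*2129 + 375 = 4633, q_6 = 2*1953 + 344 = 4250.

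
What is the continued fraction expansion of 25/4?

Run the Euclidean algorithm on 25 and 4; the successive quotients are the partial quotients a_0, a_1, ... (each step inverts the fractional part left over by the previous one):
  25 = 6*4 + 1, so a_0 = 6.
  4 = 4*1 + 0, so a_1 = 4.
The remainder reaches 0 after 2 divisions, so the expansion has 2 partial quotients, read off in order.

[6; 4]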